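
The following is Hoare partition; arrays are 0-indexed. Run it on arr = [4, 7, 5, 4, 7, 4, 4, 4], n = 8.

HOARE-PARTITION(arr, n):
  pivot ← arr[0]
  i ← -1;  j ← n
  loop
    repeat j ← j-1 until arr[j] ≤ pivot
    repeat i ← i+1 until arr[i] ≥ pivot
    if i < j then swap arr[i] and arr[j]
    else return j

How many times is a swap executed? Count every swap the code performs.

3

pivot = arr[0] = 4; i = -1, j = 8
j→7 (arr[7]=4≤4), i→0 (arr[0]=4≥4); i<j, swap → [4, 7, 5, 4, 7, 4, 4, 4]
j→6 (arr[6]=4≤4), i→1 (arr[1]=7≥4); i<j, swap → [4, 4, 5, 4, 7, 4, 7, 4]
j→5 (arr[5]=4≤4), i→2 (arr[2]=5≥4); i<j, swap → [4, 4, 4, 4, 7, 5, 7, 4]
j→3, i→3; i≥j, return j=3. arr = [4, 4, 4, 4, 7, 5, 7, 4]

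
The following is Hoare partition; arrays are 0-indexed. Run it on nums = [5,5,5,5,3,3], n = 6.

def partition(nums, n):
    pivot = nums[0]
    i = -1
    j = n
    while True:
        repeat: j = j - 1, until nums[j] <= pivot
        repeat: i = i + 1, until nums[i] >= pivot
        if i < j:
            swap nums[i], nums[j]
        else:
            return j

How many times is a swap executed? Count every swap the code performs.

3

pivot = nums[0] = 5; i = -1, j = 6
j→5 (nums[5]=3≤5), i→0 (nums[0]=5≥5); i<j, swap → [3,5,5,5,3,5]
j→4 (nums[4]=3≤5), i→1 (nums[1]=5≥5); i<j, swap → [3,3,5,5,5,5]
j→3 (nums[3]=5≤5), i→2 (nums[2]=5≥5); i<j, swap → [3,3,5,5,5,5]
j→2, i→3; i≥j, return j=2. nums = [3,3,5,5,5,5]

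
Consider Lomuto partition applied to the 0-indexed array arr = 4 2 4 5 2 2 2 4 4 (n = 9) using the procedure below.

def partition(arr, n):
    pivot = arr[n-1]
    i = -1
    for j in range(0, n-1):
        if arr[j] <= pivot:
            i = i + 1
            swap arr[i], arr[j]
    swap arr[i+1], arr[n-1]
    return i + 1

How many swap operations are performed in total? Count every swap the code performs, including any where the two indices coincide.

8

pivot = arr[8] = 4; i = -1
j=0: arr[0]=4 ≤ 4 → i=0, swap arr[0],arr[0] (no change) → 4 2 4 5 2 2 2 4 4
j=1: arr[1]=2 ≤ 4 → i=1, swap arr[1],arr[1] (no change) → 4 2 4 5 2 2 2 4 4
j=2: arr[2]=4 ≤ 4 → i=2, swap arr[2],arr[2] (no change) → 4 2 4 5 2 2 2 4 4
j=3: arr[3]=5 > 4 → no swap
j=4: arr[4]=2 ≤ 4 → i=3, swap arr[3],arr[4] → 4 2 4 2 5 2 2 4 4
j=5: arr[5]=2 ≤ 4 → i=4, swap arr[4],arr[5] → 4 2 4 2 2 5 2 4 4
j=6: arr[6]=2 ≤ 4 → i=5, swap arr[5],arr[6] → 4 2 4 2 2 2 5 4 4
j=7: arr[7]=4 ≤ 4 → i=6, swap arr[6],arr[7] → 4 2 4 2 2 2 4 5 4
final swap arr[7],arr[8] → 4 2 4 2 2 2 4 4 5; return 7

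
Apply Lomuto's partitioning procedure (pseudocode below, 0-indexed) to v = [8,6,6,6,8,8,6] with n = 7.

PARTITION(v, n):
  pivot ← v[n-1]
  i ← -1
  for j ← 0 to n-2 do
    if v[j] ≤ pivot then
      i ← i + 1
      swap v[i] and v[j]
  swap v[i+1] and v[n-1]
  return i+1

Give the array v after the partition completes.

pivot = v[6] = 6; i = -1
j=0: v[0]=8 > 6 → no swap
j=1: v[1]=6 ≤ 6 → i=0, swap v[0],v[1] → [6,8,6,6,8,8,6]
j=2: v[2]=6 ≤ 6 → i=1, swap v[1],v[2] → [6,6,8,6,8,8,6]
j=3: v[3]=6 ≤ 6 → i=2, swap v[2],v[3] → [6,6,6,8,8,8,6]
j=4: v[4]=8 > 6 → no swap
j=5: v[5]=8 > 6 → no swap
final swap v[3],v[6] → [6,6,6,6,8,8,8]; return 3

[6,6,6,6,8,8,8]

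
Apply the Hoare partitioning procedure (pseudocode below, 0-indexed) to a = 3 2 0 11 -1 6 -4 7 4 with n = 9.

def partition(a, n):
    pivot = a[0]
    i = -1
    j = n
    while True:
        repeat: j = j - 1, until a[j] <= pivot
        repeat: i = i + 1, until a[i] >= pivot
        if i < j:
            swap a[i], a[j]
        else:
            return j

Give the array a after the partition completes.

pivot=3
j stops at 6 (-4), i stops at 0 (3); swap ⇒ -4 2 0 11 -1 6 3 7 4
j stops at 4 (-1), i stops at 3 (11); swap ⇒ -4 2 0 -1 11 6 3 7 4
j stops at 3, i stops at 4; i≥j ⇒ return 3. a=-4 2 0 -1 11 6 3 7 4

-4 2 0 -1 11 6 3 7 4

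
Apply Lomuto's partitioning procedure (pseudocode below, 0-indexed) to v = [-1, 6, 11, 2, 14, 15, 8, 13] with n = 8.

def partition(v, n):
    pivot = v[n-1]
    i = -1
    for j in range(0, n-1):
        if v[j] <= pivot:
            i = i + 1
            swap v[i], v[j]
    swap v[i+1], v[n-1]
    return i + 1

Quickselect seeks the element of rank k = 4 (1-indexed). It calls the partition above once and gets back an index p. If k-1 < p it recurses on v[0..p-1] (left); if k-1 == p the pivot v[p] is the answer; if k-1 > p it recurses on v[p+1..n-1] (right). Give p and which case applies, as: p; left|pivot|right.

5; left

pivot=13, i=-1
j=0: -1≤13, i=0, swap(0,0) ⇒ [-1, 6, 11, 2, 14, 15, 8, 13]
j=1: 6≤13, i=1, swap(1,1) ⇒ [-1, 6, 11, 2, 14, 15, 8, 13]
j=2: 11≤13, i=2, swap(2,2) ⇒ [-1, 6, 11, 2, 14, 15, 8, 13]
j=3: 2≤13, i=3, swap(3,3) ⇒ [-1, 6, 11, 2, 14, 15, 8, 13]
j=4: 14>13, skip
j=5: 15>13, skip
j=6: 8≤13, i=4, swap(4,6) ⇒ [-1, 6, 11, 2, 8, 15, 14, 13]
swap(5,7) ⇒ [-1, 6, 11, 2, 8, 13, 14, 15]; return 5
p = 5; k-1 = 3 < 5 ⇒ left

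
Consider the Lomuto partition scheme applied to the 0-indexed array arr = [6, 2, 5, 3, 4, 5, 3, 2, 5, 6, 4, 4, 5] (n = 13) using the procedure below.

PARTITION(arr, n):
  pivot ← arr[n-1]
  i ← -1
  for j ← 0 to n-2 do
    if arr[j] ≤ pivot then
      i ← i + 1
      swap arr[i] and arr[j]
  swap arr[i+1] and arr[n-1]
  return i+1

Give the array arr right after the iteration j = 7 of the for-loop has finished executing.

pivot=5, i=-1
j=0: 6>5, skip
j=1: 2≤5, i=0, swap(0,1) ⇒ [2, 6, 5, 3, 4, 5, 3, 2, 5, 6, 4, 4, 5]
j=2: 5≤5, i=1, swap(1,2) ⇒ [2, 5, 6, 3, 4, 5, 3, 2, 5, 6, 4, 4, 5]
j=3: 3≤5, i=2, swap(2,3) ⇒ [2, 5, 3, 6, 4, 5, 3, 2, 5, 6, 4, 4, 5]
j=4: 4≤5, i=3, swap(3,4) ⇒ [2, 5, 3, 4, 6, 5, 3, 2, 5, 6, 4, 4, 5]
j=5: 5≤5, i=4, swap(4,5) ⇒ [2, 5, 3, 4, 5, 6, 3, 2, 5, 6, 4, 4, 5]
j=6: 3≤5, i=5, swap(5,6) ⇒ [2, 5, 3, 4, 5, 3, 6, 2, 5, 6, 4, 4, 5]
j=7: 2≤5, i=6, swap(6,7) ⇒ [2, 5, 3, 4, 5, 3, 2, 6, 5, 6, 4, 4, 5]
(after j=7) arr = [2, 5, 3, 4, 5, 3, 2, 6, 5, 6, 4, 4, 5]

[2, 5, 3, 4, 5, 3, 2, 6, 5, 6, 4, 4, 5]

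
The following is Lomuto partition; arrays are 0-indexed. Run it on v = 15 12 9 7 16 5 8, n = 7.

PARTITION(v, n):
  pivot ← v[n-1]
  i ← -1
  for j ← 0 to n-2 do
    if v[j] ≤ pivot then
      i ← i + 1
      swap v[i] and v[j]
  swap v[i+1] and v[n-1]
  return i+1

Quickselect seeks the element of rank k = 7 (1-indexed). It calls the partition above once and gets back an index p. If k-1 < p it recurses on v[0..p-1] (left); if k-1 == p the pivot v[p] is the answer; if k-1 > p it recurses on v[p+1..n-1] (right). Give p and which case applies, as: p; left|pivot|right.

pivot = v[6] = 8; i = -1
j=0: v[0]=15 > 8 → no swap
j=1: v[1]=12 > 8 → no swap
j=2: v[2]=9 > 8 → no swap
j=3: v[3]=7 ≤ 8 → i=0, swap v[0],v[3] → 7 12 9 15 16 5 8
j=4: v[4]=16 > 8 → no swap
j=5: v[5]=5 ≤ 8 → i=1, swap v[1],v[5] → 7 5 9 15 16 12 8
final swap v[2],v[6] → 7 5 8 15 16 12 9; return 2
p = 2; k-1 = 6 > 2 ⇒ right

2; right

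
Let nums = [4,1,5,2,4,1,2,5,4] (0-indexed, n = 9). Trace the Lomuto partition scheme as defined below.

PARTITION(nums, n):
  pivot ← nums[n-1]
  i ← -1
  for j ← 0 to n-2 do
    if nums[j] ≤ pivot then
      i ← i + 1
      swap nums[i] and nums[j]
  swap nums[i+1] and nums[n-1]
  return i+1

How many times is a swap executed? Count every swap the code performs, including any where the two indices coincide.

7

pivot=4, i=-1
j=0: 4≤4, i=0, swap(0,0) ⇒ [4,1,5,2,4,1,2,5,4]
j=1: 1≤4, i=1, swap(1,1) ⇒ [4,1,5,2,4,1,2,5,4]
j=2: 5>4, skip
j=3: 2≤4, i=2, swap(2,3) ⇒ [4,1,2,5,4,1,2,5,4]
j=4: 4≤4, i=3, swap(3,4) ⇒ [4,1,2,4,5,1,2,5,4]
j=5: 1≤4, i=4, swap(4,5) ⇒ [4,1,2,4,1,5,2,5,4]
j=6: 2≤4, i=5, swap(5,6) ⇒ [4,1,2,4,1,2,5,5,4]
j=7: 5>4, skip
swap(6,8) ⇒ [4,1,2,4,1,2,4,5,5]; return 6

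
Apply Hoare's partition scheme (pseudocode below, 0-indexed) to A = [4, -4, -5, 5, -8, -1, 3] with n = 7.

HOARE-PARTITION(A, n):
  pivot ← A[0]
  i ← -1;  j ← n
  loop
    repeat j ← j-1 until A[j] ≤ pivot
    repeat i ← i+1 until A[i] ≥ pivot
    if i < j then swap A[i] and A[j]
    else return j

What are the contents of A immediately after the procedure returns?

pivot = A[0] = 4; i = -1, j = 7
j→6 (A[6]=3≤4), i→0 (A[0]=4≥4); i<j, swap → [3, -4, -5, 5, -8, -1, 4]
j→5 (A[5]=-1≤4), i→3 (A[3]=5≥4); i<j, swap → [3, -4, -5, -1, -8, 5, 4]
j→4, i→5; i≥j, return j=4. A = [3, -4, -5, -1, -8, 5, 4]

[3, -4, -5, -1, -8, 5, 4]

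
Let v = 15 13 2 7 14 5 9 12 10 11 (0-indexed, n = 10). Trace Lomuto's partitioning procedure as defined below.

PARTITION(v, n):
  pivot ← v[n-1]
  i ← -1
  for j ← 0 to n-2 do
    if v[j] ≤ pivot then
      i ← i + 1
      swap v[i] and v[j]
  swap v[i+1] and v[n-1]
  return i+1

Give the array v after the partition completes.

pivot = v[9] = 11; i = -1
j=0: v[0]=15 > 11 → no swap
j=1: v[1]=13 > 11 → no swap
j=2: v[2]=2 ≤ 11 → i=0, swap v[0],v[2] → 2 13 15 7 14 5 9 12 10 11
j=3: v[3]=7 ≤ 11 → i=1, swap v[1],v[3] → 2 7 15 13 14 5 9 12 10 11
j=4: v[4]=14 > 11 → no swap
j=5: v[5]=5 ≤ 11 → i=2, swap v[2],v[5] → 2 7 5 13 14 15 9 12 10 11
j=6: v[6]=9 ≤ 11 → i=3, swap v[3],v[6] → 2 7 5 9 14 15 13 12 10 11
j=7: v[7]=12 > 11 → no swap
j=8: v[8]=10 ≤ 11 → i=4, swap v[4],v[8] → 2 7 5 9 10 15 13 12 14 11
final swap v[5],v[9] → 2 7 5 9 10 11 13 12 14 15; return 5

2 7 5 9 10 11 13 12 14 15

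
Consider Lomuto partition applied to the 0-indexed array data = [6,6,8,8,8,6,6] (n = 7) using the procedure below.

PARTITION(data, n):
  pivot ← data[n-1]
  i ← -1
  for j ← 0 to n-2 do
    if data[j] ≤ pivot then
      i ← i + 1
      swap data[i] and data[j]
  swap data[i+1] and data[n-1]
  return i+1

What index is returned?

pivot = data[6] = 6; i = -1
j=0: data[0]=6 ≤ 6 → i=0, swap data[0],data[0] (no change) → [6,6,8,8,8,6,6]
j=1: data[1]=6 ≤ 6 → i=1, swap data[1],data[1] (no change) → [6,6,8,8,8,6,6]
j=2: data[2]=8 > 6 → no swap
j=3: data[3]=8 > 6 → no swap
j=4: data[4]=8 > 6 → no swap
j=5: data[5]=6 ≤ 6 → i=2, swap data[2],data[5] → [6,6,6,8,8,8,6]
final swap data[3],data[6] → [6,6,6,6,8,8,8]; return 3

3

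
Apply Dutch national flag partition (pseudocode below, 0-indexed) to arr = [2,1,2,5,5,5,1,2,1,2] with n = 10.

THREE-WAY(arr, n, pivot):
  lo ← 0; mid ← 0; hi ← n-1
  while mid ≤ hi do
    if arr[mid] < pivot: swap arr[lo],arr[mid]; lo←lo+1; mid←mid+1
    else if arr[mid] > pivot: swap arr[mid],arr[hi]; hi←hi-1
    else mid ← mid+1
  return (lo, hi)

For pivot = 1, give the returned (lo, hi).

lo=0 mid=0 hi=9
2>1: swap(0,9), hi=8 ⇒ [2,1,2,5,5,5,1,2,1,2]
2>1: swap(0,8), hi=7 ⇒ [1,1,2,5,5,5,1,2,2,2]
1=1: mid=1
1=1: mid=2
2>1: swap(2,7), hi=6 ⇒ [1,1,2,5,5,5,1,2,2,2]
2>1: swap(2,6), hi=5 ⇒ [1,1,1,5,5,5,2,2,2,2]
1=1: mid=3
5>1: swap(3,5), hi=4 ⇒ [1,1,1,5,5,5,2,2,2,2]
5>1: swap(3,4), hi=3 ⇒ [1,1,1,5,5,5,2,2,2,2]
5>1: swap(3,3), hi=2 ⇒ [1,1,1,5,5,5,2,2,2,2]
done. lo=0 hi=2; arr=[1,1,1,5,5,5,2,2,2,2]

(0, 2)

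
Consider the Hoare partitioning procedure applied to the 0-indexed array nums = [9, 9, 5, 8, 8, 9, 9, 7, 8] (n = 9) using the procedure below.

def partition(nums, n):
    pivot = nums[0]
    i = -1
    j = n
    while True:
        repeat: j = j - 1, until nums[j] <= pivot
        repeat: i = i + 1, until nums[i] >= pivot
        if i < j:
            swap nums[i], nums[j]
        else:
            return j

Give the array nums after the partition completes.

pivot = nums[0] = 9; i = -1, j = 9
j→8 (nums[8]=8≤9), i→0 (nums[0]=9≥9); i<j, swap → [8, 9, 5, 8, 8, 9, 9, 7, 9]
j→7 (nums[7]=7≤9), i→1 (nums[1]=9≥9); i<j, swap → [8, 7, 5, 8, 8, 9, 9, 9, 9]
j→6 (nums[6]=9≤9), i→5 (nums[5]=9≥9); i<j, swap → [8, 7, 5, 8, 8, 9, 9, 9, 9]
j→5, i→6; i≥j, return j=5. nums = [8, 7, 5, 8, 8, 9, 9, 9, 9]

[8, 7, 5, 8, 8, 9, 9, 9, 9]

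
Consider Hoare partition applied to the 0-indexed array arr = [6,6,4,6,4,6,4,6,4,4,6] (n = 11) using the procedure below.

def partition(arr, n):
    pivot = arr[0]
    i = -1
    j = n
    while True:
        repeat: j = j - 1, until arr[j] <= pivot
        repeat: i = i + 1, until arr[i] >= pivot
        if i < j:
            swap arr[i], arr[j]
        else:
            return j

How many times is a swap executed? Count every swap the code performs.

4

pivot = arr[0] = 6; i = -1, j = 11
j→10 (arr[10]=6≤6), i→0 (arr[0]=6≥6); i<j, swap → [6,6,4,6,4,6,4,6,4,4,6]
j→9 (arr[9]=4≤6), i→1 (arr[1]=6≥6); i<j, swap → [6,4,4,6,4,6,4,6,4,6,6]
j→8 (arr[8]=4≤6), i→3 (arr[3]=6≥6); i<j, swap → [6,4,4,4,4,6,4,6,6,6,6]
j→7 (arr[7]=6≤6), i→5 (arr[5]=6≥6); i<j, swap → [6,4,4,4,4,6,4,6,6,6,6]
j→6, i→7; i≥j, return j=6. arr = [6,4,4,4,4,6,4,6,6,6,6]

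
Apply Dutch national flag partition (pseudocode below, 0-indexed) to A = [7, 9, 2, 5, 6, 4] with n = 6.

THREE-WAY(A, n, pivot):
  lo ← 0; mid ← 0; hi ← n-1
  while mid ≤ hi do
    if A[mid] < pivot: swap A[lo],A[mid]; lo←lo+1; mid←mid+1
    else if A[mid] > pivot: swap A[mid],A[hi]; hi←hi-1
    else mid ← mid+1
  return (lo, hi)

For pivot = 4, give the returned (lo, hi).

(1, 1)

pivot = 4; lo=0, mid=0, hi=5
A[mid]=7>4: swap A[0],A[5]; hi=4 → [4, 9, 2, 5, 6, 7]
A[mid]=4=4: mid=1
A[mid]=9>4: swap A[1],A[4]; hi=3 → [4, 6, 2, 5, 9, 7]
A[mid]=6>4: swap A[1],A[3]; hi=2 → [4, 5, 2, 6, 9, 7]
A[mid]=5>4: swap A[1],A[2]; hi=1 → [4, 2, 5, 6, 9, 7]
A[mid]=2<4: swap A[0],A[1]; lo=1,mid=2 → [2, 4, 5, 6, 9, 7]
end: lo=1, hi=1; A = [2, 4, 5, 6, 9, 7]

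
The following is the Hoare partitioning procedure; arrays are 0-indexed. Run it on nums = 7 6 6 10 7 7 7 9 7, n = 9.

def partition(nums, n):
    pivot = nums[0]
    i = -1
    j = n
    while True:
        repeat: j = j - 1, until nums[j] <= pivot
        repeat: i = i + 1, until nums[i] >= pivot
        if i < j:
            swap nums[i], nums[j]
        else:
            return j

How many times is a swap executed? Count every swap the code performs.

pivot = nums[0] = 7; i = -1, j = 9
j→8 (nums[8]=7≤7), i→0 (nums[0]=7≥7); i<j, swap → 7 6 6 10 7 7 7 9 7
j→6 (nums[6]=7≤7), i→3 (nums[3]=10≥7); i<j, swap → 7 6 6 7 7 7 10 9 7
j→5 (nums[5]=7≤7), i→4 (nums[4]=7≥7); i<j, swap → 7 6 6 7 7 7 10 9 7
j→4, i→5; i≥j, return j=4. nums = 7 6 6 7 7 7 10 9 7

3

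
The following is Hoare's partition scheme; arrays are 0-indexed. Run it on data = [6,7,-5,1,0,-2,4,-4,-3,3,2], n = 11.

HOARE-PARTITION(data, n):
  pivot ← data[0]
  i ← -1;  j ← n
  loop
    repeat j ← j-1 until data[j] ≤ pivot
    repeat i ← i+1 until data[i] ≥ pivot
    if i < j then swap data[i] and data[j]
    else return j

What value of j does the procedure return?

8

pivot=6
j stops at 10 (2), i stops at 0 (6); swap ⇒ [2,7,-5,1,0,-2,4,-4,-3,3,6]
j stops at 9 (3), i stops at 1 (7); swap ⇒ [2,3,-5,1,0,-2,4,-4,-3,7,6]
j stops at 8, i stops at 9; i≥j ⇒ return 8. data=[2,3,-5,1,0,-2,4,-4,-3,7,6]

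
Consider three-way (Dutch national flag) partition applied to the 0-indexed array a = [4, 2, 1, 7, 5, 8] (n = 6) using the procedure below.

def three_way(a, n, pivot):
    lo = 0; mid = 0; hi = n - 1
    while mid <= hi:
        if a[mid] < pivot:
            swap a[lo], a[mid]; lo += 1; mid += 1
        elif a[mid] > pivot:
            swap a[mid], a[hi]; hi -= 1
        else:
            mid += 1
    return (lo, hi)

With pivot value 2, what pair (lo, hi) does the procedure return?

(1, 1)

pivot = 2; lo=0, mid=0, hi=5
a[mid]=4>2: swap a[0],a[5]; hi=4 → [8, 2, 1, 7, 5, 4]
a[mid]=8>2: swap a[0],a[4]; hi=3 → [5, 2, 1, 7, 8, 4]
a[mid]=5>2: swap a[0],a[3]; hi=2 → [7, 2, 1, 5, 8, 4]
a[mid]=7>2: swap a[0],a[2]; hi=1 → [1, 2, 7, 5, 8, 4]
a[mid]=1<2: swap a[0],a[0]; lo=1,mid=1 → [1, 2, 7, 5, 8, 4]
a[mid]=2=2: mid=2
end: lo=1, hi=1; a = [1, 2, 7, 5, 8, 4]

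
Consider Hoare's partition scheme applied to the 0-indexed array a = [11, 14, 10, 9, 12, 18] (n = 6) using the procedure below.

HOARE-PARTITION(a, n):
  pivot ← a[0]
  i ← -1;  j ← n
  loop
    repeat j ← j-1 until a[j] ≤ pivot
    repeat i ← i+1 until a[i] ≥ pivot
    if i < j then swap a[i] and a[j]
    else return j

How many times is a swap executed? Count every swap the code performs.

2

pivot = a[0] = 11; i = -1, j = 6
j→3 (a[3]=9≤11), i→0 (a[0]=11≥11); i<j, swap → [9, 14, 10, 11, 12, 18]
j→2 (a[2]=10≤11), i→1 (a[1]=14≥11); i<j, swap → [9, 10, 14, 11, 12, 18]
j→1, i→2; i≥j, return j=1. a = [9, 10, 14, 11, 12, 18]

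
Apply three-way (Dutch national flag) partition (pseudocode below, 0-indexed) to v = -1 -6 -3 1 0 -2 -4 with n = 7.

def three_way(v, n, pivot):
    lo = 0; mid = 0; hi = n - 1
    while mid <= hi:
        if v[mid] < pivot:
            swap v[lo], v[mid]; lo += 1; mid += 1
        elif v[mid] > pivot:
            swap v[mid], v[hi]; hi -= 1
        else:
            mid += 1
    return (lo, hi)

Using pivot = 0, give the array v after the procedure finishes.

lo=0 mid=0 hi=6
-1<0: swap(0,0), lo=1 mid=1 ⇒ -1 -6 -3 1 0 -2 -4
-6<0: swap(1,1), lo=2 mid=2 ⇒ -1 -6 -3 1 0 -2 -4
-3<0: swap(2,2), lo=3 mid=3 ⇒ -1 -6 -3 1 0 -2 -4
1>0: swap(3,6), hi=5 ⇒ -1 -6 -3 -4 0 -2 1
-4<0: swap(3,3), lo=4 mid=4 ⇒ -1 -6 -3 -4 0 -2 1
0=0: mid=5
-2<0: swap(4,5), lo=5 mid=6 ⇒ -1 -6 -3 -4 -2 0 1
done. lo=5 hi=5; v=-1 -6 -3 -4 -2 0 1

-1 -6 -3 -4 -2 0 1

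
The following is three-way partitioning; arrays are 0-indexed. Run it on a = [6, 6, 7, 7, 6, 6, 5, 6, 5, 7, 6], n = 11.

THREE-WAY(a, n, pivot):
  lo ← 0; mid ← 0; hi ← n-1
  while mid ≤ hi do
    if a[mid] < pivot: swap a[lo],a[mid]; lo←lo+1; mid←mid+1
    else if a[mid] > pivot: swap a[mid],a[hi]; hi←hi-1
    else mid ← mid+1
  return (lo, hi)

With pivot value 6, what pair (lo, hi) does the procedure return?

pivot = 6; lo=0, mid=0, hi=10
a[mid]=6=6: mid=1
a[mid]=6=6: mid=2
a[mid]=7>6: swap a[2],a[10]; hi=9 → [6, 6, 6, 7, 6, 6, 5, 6, 5, 7, 7]
a[mid]=6=6: mid=3
a[mid]=7>6: swap a[3],a[9]; hi=8 → [6, 6, 6, 7, 6, 6, 5, 6, 5, 7, 7]
a[mid]=7>6: swap a[3],a[8]; hi=7 → [6, 6, 6, 5, 6, 6, 5, 6, 7, 7, 7]
a[mid]=5<6: swap a[0],a[3]; lo=1,mid=4 → [5, 6, 6, 6, 6, 6, 5, 6, 7, 7, 7]
a[mid]=6=6: mid=5
a[mid]=6=6: mid=6
a[mid]=5<6: swap a[1],a[6]; lo=2,mid=7 → [5, 5, 6, 6, 6, 6, 6, 6, 7, 7, 7]
a[mid]=6=6: mid=8
end: lo=2, hi=7; a = [5, 5, 6, 6, 6, 6, 6, 6, 7, 7, 7]

(2, 7)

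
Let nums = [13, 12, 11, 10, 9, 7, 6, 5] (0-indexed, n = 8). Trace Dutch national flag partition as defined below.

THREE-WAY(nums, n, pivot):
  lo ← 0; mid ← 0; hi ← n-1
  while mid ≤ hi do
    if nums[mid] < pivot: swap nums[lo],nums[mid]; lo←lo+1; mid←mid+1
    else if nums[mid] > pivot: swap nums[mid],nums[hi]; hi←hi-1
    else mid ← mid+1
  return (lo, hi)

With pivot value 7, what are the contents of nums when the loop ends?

pivot = 7; lo=0, mid=0, hi=7
nums[mid]=13>7: swap nums[0],nums[7]; hi=6 → [5, 12, 11, 10, 9, 7, 6, 13]
nums[mid]=5<7: swap nums[0],nums[0]; lo=1,mid=1 → [5, 12, 11, 10, 9, 7, 6, 13]
nums[mid]=12>7: swap nums[1],nums[6]; hi=5 → [5, 6, 11, 10, 9, 7, 12, 13]
nums[mid]=6<7: swap nums[1],nums[1]; lo=2,mid=2 → [5, 6, 11, 10, 9, 7, 12, 13]
nums[mid]=11>7: swap nums[2],nums[5]; hi=4 → [5, 6, 7, 10, 9, 11, 12, 13]
nums[mid]=7=7: mid=3
nums[mid]=10>7: swap nums[3],nums[4]; hi=3 → [5, 6, 7, 9, 10, 11, 12, 13]
nums[mid]=9>7: swap nums[3],nums[3]; hi=2 → [5, 6, 7, 9, 10, 11, 12, 13]
end: lo=2, hi=2; nums = [5, 6, 7, 9, 10, 11, 12, 13]

[5, 6, 7, 9, 10, 11, 12, 13]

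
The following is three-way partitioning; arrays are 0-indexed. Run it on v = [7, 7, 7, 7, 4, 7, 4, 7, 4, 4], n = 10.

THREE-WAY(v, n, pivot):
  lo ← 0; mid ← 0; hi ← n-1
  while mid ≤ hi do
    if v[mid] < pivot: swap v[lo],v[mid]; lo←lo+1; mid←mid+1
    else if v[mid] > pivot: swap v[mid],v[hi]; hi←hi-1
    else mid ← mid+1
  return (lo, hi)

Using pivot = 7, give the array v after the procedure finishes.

pivot = 7; lo=0, mid=0, hi=9
v[mid]=7=7: mid=1
v[mid]=7=7: mid=2
v[mid]=7=7: mid=3
v[mid]=7=7: mid=4
v[mid]=4<7: swap v[0],v[4]; lo=1,mid=5 → [4, 7, 7, 7, 7, 7, 4, 7, 4, 4]
v[mid]=7=7: mid=6
v[mid]=4<7: swap v[1],v[6]; lo=2,mid=7 → [4, 4, 7, 7, 7, 7, 7, 7, 4, 4]
v[mid]=7=7: mid=8
v[mid]=4<7: swap v[2],v[8]; lo=3,mid=9 → [4, 4, 4, 7, 7, 7, 7, 7, 7, 4]
v[mid]=4<7: swap v[3],v[9]; lo=4,mid=10 → [4, 4, 4, 4, 7, 7, 7, 7, 7, 7]
end: lo=4, hi=9; v = [4, 4, 4, 4, 7, 7, 7, 7, 7, 7]

[4, 4, 4, 4, 7, 7, 7, 7, 7, 7]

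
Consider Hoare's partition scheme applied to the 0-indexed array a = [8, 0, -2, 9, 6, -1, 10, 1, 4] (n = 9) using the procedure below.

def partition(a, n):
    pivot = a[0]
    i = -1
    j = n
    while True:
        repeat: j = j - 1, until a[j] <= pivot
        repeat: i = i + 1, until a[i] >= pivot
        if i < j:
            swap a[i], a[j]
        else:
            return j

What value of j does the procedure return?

pivot = a[0] = 8; i = -1, j = 9
j→8 (a[8]=4≤8), i→0 (a[0]=8≥8); i<j, swap → [4, 0, -2, 9, 6, -1, 10, 1, 8]
j→7 (a[7]=1≤8), i→3 (a[3]=9≥8); i<j, swap → [4, 0, -2, 1, 6, -1, 10, 9, 8]
j→5, i→6; i≥j, return j=5. a = [4, 0, -2, 1, 6, -1, 10, 9, 8]

5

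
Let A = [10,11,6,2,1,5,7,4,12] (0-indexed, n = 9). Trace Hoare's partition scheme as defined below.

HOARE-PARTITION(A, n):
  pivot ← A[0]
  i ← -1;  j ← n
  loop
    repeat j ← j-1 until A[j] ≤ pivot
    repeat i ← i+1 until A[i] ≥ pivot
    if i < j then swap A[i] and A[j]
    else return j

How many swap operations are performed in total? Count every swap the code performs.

2

pivot=10
j stops at 7 (4), i stops at 0 (10); swap ⇒ [4,11,6,2,1,5,7,10,12]
j stops at 6 (7), i stops at 1 (11); swap ⇒ [4,7,6,2,1,5,11,10,12]
j stops at 5, i stops at 6; i≥j ⇒ return 5. A=[4,7,6,2,1,5,11,10,12]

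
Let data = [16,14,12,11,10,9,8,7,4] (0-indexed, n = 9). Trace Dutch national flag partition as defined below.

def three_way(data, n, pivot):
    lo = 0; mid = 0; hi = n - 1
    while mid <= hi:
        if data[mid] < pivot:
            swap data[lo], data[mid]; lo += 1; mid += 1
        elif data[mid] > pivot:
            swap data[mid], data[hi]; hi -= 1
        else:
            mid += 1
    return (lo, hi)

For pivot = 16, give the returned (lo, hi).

pivot = 16; lo=0, mid=0, hi=8
data[mid]=16=16: mid=1
data[mid]=14<16: swap data[0],data[1]; lo=1,mid=2 → [14,16,12,11,10,9,8,7,4]
data[mid]=12<16: swap data[1],data[2]; lo=2,mid=3 → [14,12,16,11,10,9,8,7,4]
data[mid]=11<16: swap data[2],data[3]; lo=3,mid=4 → [14,12,11,16,10,9,8,7,4]
data[mid]=10<16: swap data[3],data[4]; lo=4,mid=5 → [14,12,11,10,16,9,8,7,4]
data[mid]=9<16: swap data[4],data[5]; lo=5,mid=6 → [14,12,11,10,9,16,8,7,4]
data[mid]=8<16: swap data[5],data[6]; lo=6,mid=7 → [14,12,11,10,9,8,16,7,4]
data[mid]=7<16: swap data[6],data[7]; lo=7,mid=8 → [14,12,11,10,9,8,7,16,4]
data[mid]=4<16: swap data[7],data[8]; lo=8,mid=9 → [14,12,11,10,9,8,7,4,16]
end: lo=8, hi=8; data = [14,12,11,10,9,8,7,4,16]

(8, 8)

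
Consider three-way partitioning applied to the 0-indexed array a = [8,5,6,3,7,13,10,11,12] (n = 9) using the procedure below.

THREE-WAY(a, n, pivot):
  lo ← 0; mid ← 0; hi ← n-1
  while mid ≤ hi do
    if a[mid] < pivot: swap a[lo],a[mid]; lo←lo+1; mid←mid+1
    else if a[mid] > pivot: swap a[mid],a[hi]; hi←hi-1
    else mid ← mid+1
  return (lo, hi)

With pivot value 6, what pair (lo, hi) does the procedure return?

(2, 2)

lo=0 mid=0 hi=8
8>6: swap(0,8), hi=7 ⇒ [12,5,6,3,7,13,10,11,8]
12>6: swap(0,7), hi=6 ⇒ [11,5,6,3,7,13,10,12,8]
11>6: swap(0,6), hi=5 ⇒ [10,5,6,3,7,13,11,12,8]
10>6: swap(0,5), hi=4 ⇒ [13,5,6,3,7,10,11,12,8]
13>6: swap(0,4), hi=3 ⇒ [7,5,6,3,13,10,11,12,8]
7>6: swap(0,3), hi=2 ⇒ [3,5,6,7,13,10,11,12,8]
3<6: swap(0,0), lo=1 mid=1 ⇒ [3,5,6,7,13,10,11,12,8]
5<6: swap(1,1), lo=2 mid=2 ⇒ [3,5,6,7,13,10,11,12,8]
6=6: mid=3
done. lo=2 hi=2; a=[3,5,6,7,13,10,11,12,8]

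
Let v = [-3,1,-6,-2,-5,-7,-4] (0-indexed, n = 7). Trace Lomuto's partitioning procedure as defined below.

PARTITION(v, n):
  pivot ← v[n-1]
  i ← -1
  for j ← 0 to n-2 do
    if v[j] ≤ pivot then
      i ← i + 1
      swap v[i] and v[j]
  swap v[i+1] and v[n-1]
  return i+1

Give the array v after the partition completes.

pivot = v[6] = -4; i = -1
j=0: v[0]=-3 > -4 → no swap
j=1: v[1]=1 > -4 → no swap
j=2: v[2]=-6 ≤ -4 → i=0, swap v[0],v[2] → [-6,1,-3,-2,-5,-7,-4]
j=3: v[3]=-2 > -4 → no swap
j=4: v[4]=-5 ≤ -4 → i=1, swap v[1],v[4] → [-6,-5,-3,-2,1,-7,-4]
j=5: v[5]=-7 ≤ -4 → i=2, swap v[2],v[5] → [-6,-5,-7,-2,1,-3,-4]
final swap v[3],v[6] → [-6,-5,-7,-4,1,-3,-2]; return 3

[-6,-5,-7,-4,1,-3,-2]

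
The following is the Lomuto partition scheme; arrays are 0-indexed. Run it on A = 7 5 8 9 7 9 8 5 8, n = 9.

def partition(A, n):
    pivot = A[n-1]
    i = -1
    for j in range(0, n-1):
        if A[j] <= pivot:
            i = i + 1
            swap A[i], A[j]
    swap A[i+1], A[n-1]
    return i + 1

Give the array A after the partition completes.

7 5 8 7 8 5 8 9 9

pivot = A[8] = 8; i = -1
j=0: A[0]=7 ≤ 8 → i=0, swap A[0],A[0] (no change) → 7 5 8 9 7 9 8 5 8
j=1: A[1]=5 ≤ 8 → i=1, swap A[1],A[1] (no change) → 7 5 8 9 7 9 8 5 8
j=2: A[2]=8 ≤ 8 → i=2, swap A[2],A[2] (no change) → 7 5 8 9 7 9 8 5 8
j=3: A[3]=9 > 8 → no swap
j=4: A[4]=7 ≤ 8 → i=3, swap A[3],A[4] → 7 5 8 7 9 9 8 5 8
j=5: A[5]=9 > 8 → no swap
j=6: A[6]=8 ≤ 8 → i=4, swap A[4],A[6] → 7 5 8 7 8 9 9 5 8
j=7: A[7]=5 ≤ 8 → i=5, swap A[5],A[7] → 7 5 8 7 8 5 9 9 8
final swap A[6],A[8] → 7 5 8 7 8 5 8 9 9; return 6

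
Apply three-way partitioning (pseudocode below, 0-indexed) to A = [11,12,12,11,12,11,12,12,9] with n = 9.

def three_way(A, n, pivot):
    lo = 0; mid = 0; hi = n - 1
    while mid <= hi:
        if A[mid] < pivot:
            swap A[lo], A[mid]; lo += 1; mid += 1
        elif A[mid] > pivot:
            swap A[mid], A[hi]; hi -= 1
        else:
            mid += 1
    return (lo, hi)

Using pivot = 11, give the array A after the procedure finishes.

pivot = 11; lo=0, mid=0, hi=8
A[mid]=11=11: mid=1
A[mid]=12>11: swap A[1],A[8]; hi=7 → [11,9,12,11,12,11,12,12,12]
A[mid]=9<11: swap A[0],A[1]; lo=1,mid=2 → [9,11,12,11,12,11,12,12,12]
A[mid]=12>11: swap A[2],A[7]; hi=6 → [9,11,12,11,12,11,12,12,12]
A[mid]=12>11: swap A[2],A[6]; hi=5 → [9,11,12,11,12,11,12,12,12]
A[mid]=12>11: swap A[2],A[5]; hi=4 → [9,11,11,11,12,12,12,12,12]
A[mid]=11=11: mid=3
A[mid]=11=11: mid=4
A[mid]=12>11: swap A[4],A[4]; hi=3 → [9,11,11,11,12,12,12,12,12]
end: lo=1, hi=3; A = [9,11,11,11,12,12,12,12,12]

[9,11,11,11,12,12,12,12,12]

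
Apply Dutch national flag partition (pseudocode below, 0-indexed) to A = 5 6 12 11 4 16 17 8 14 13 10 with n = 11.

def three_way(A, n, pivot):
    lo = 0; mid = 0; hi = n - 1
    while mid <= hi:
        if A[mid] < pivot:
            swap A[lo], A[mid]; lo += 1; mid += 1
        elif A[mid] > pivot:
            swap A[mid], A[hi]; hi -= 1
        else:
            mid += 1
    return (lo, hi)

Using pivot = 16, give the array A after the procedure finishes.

lo=0 mid=0 hi=10
5<16: swap(0,0), lo=1 mid=1 ⇒ 5 6 12 11 4 16 17 8 14 13 10
6<16: swap(1,1), lo=2 mid=2 ⇒ 5 6 12 11 4 16 17 8 14 13 10
12<16: swap(2,2), lo=3 mid=3 ⇒ 5 6 12 11 4 16 17 8 14 13 10
11<16: swap(3,3), lo=4 mid=4 ⇒ 5 6 12 11 4 16 17 8 14 13 10
4<16: swap(4,4), lo=5 mid=5 ⇒ 5 6 12 11 4 16 17 8 14 13 10
16=16: mid=6
17>16: swap(6,10), hi=9 ⇒ 5 6 12 11 4 16 10 8 14 13 17
10<16: swap(5,6), lo=6 mid=7 ⇒ 5 6 12 11 4 10 16 8 14 13 17
8<16: swap(6,7), lo=7 mid=8 ⇒ 5 6 12 11 4 10 8 16 14 13 17
14<16: swap(7,8), lo=8 mid=9 ⇒ 5 6 12 11 4 10 8 14 16 13 17
13<16: swap(8,9), lo=9 mid=10 ⇒ 5 6 12 11 4 10 8 14 13 16 17
done. lo=9 hi=9; A=5 6 12 11 4 10 8 14 13 16 17

5 6 12 11 4 10 8 14 13 16 17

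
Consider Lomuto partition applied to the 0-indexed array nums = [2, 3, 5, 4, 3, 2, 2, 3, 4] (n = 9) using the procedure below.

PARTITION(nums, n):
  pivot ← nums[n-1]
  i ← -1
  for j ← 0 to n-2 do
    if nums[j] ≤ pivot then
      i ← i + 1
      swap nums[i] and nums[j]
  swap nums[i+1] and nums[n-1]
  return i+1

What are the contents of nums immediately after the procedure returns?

pivot = nums[8] = 4; i = -1
j=0: nums[0]=2 ≤ 4 → i=0, swap nums[0],nums[0] (no change) → [2, 3, 5, 4, 3, 2, 2, 3, 4]
j=1: nums[1]=3 ≤ 4 → i=1, swap nums[1],nums[1] (no change) → [2, 3, 5, 4, 3, 2, 2, 3, 4]
j=2: nums[2]=5 > 4 → no swap
j=3: nums[3]=4 ≤ 4 → i=2, swap nums[2],nums[3] → [2, 3, 4, 5, 3, 2, 2, 3, 4]
j=4: nums[4]=3 ≤ 4 → i=3, swap nums[3],nums[4] → [2, 3, 4, 3, 5, 2, 2, 3, 4]
j=5: nums[5]=2 ≤ 4 → i=4, swap nums[4],nums[5] → [2, 3, 4, 3, 2, 5, 2, 3, 4]
j=6: nums[6]=2 ≤ 4 → i=5, swap nums[5],nums[6] → [2, 3, 4, 3, 2, 2, 5, 3, 4]
j=7: nums[7]=3 ≤ 4 → i=6, swap nums[6],nums[7] → [2, 3, 4, 3, 2, 2, 3, 5, 4]
final swap nums[7],nums[8] → [2, 3, 4, 3, 2, 2, 3, 4, 5]; return 7

[2, 3, 4, 3, 2, 2, 3, 4, 5]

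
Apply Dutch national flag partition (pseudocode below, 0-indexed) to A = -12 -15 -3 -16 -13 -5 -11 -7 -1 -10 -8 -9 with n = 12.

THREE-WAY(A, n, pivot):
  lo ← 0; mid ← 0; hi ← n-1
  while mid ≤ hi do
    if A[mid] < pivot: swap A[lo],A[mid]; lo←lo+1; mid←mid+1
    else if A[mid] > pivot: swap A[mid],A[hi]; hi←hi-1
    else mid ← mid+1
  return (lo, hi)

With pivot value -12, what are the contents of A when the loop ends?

pivot = -12; lo=0, mid=0, hi=11
A[mid]=-12=-12: mid=1
A[mid]=-15<-12: swap A[0],A[1]; lo=1,mid=2 → -15 -12 -3 -16 -13 -5 -11 -7 -1 -10 -8 -9
A[mid]=-3>-12: swap A[2],A[11]; hi=10 → -15 -12 -9 -16 -13 -5 -11 -7 -1 -10 -8 -3
A[mid]=-9>-12: swap A[2],A[10]; hi=9 → -15 -12 -8 -16 -13 -5 -11 -7 -1 -10 -9 -3
A[mid]=-8>-12: swap A[2],A[9]; hi=8 → -15 -12 -10 -16 -13 -5 -11 -7 -1 -8 -9 -3
A[mid]=-10>-12: swap A[2],A[8]; hi=7 → -15 -12 -1 -16 -13 -5 -11 -7 -10 -8 -9 -3
A[mid]=-1>-12: swap A[2],A[7]; hi=6 → -15 -12 -7 -16 -13 -5 -11 -1 -10 -8 -9 -3
A[mid]=-7>-12: swap A[2],A[6]; hi=5 → -15 -12 -11 -16 -13 -5 -7 -1 -10 -8 -9 -3
A[mid]=-11>-12: swap A[2],A[5]; hi=4 → -15 -12 -5 -16 -13 -11 -7 -1 -10 -8 -9 -3
A[mid]=-5>-12: swap A[2],A[4]; hi=3 → -15 -12 -13 -16 -5 -11 -7 -1 -10 -8 -9 -3
A[mid]=-13<-12: swap A[1],A[2]; lo=2,mid=3 → -15 -13 -12 -16 -5 -11 -7 -1 -10 -8 -9 -3
A[mid]=-16<-12: swap A[2],A[3]; lo=3,mid=4 → -15 -13 -16 -12 -5 -11 -7 -1 -10 -8 -9 -3
end: lo=3, hi=3; A = -15 -13 -16 -12 -5 -11 -7 -1 -10 -8 -9 -3

-15 -13 -16 -12 -5 -11 -7 -1 -10 -8 -9 -3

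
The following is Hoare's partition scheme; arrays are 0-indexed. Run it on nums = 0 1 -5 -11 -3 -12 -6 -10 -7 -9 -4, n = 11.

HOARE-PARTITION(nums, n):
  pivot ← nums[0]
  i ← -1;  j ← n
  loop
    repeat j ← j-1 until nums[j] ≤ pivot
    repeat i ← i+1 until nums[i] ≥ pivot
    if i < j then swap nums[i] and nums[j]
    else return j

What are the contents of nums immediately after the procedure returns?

-4 -9 -5 -11 -3 -12 -6 -10 -7 1 0

pivot=0
j stops at 10 (-4), i stops at 0 (0); swap ⇒ -4 1 -5 -11 -3 -12 -6 -10 -7 -9 0
j stops at 9 (-9), i stops at 1 (1); swap ⇒ -4 -9 -5 -11 -3 -12 -6 -10 -7 1 0
j stops at 8, i stops at 9; i≥j ⇒ return 8. nums=-4 -9 -5 -11 -3 -12 -6 -10 -7 1 0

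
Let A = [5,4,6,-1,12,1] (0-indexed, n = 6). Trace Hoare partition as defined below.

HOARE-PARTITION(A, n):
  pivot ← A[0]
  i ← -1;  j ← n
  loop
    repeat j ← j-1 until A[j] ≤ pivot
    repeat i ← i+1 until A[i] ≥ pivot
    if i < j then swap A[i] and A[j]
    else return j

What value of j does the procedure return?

pivot = A[0] = 5; i = -1, j = 6
j→5 (A[5]=1≤5), i→0 (A[0]=5≥5); i<j, swap → [1,4,6,-1,12,5]
j→3 (A[3]=-1≤5), i→2 (A[2]=6≥5); i<j, swap → [1,4,-1,6,12,5]
j→2, i→3; i≥j, return j=2. A = [1,4,-1,6,12,5]

2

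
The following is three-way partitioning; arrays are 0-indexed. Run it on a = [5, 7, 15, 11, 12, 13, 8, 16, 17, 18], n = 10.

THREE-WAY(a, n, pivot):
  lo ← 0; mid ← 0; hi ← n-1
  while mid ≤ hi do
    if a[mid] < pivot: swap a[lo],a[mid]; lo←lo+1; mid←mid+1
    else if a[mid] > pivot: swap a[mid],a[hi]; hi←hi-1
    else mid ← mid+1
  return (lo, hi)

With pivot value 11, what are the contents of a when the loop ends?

[5, 7, 8, 11, 13, 12, 16, 17, 18, 15]

lo=0 mid=0 hi=9
5<11: swap(0,0), lo=1 mid=1 ⇒ [5, 7, 15, 11, 12, 13, 8, 16, 17, 18]
7<11: swap(1,1), lo=2 mid=2 ⇒ [5, 7, 15, 11, 12, 13, 8, 16, 17, 18]
15>11: swap(2,9), hi=8 ⇒ [5, 7, 18, 11, 12, 13, 8, 16, 17, 15]
18>11: swap(2,8), hi=7 ⇒ [5, 7, 17, 11, 12, 13, 8, 16, 18, 15]
17>11: swap(2,7), hi=6 ⇒ [5, 7, 16, 11, 12, 13, 8, 17, 18, 15]
16>11: swap(2,6), hi=5 ⇒ [5, 7, 8, 11, 12, 13, 16, 17, 18, 15]
8<11: swap(2,2), lo=3 mid=3 ⇒ [5, 7, 8, 11, 12, 13, 16, 17, 18, 15]
11=11: mid=4
12>11: swap(4,5), hi=4 ⇒ [5, 7, 8, 11, 13, 12, 16, 17, 18, 15]
13>11: swap(4,4), hi=3 ⇒ [5, 7, 8, 11, 13, 12, 16, 17, 18, 15]
done. lo=3 hi=3; a=[5, 7, 8, 11, 13, 12, 16, 17, 18, 15]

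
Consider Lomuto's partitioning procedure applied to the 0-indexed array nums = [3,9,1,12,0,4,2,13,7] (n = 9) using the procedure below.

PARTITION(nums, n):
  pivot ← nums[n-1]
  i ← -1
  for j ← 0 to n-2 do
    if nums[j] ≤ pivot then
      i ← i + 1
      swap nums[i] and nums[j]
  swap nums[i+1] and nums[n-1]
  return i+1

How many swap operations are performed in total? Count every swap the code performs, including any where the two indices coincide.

pivot=7, i=-1
j=0: 3≤7, i=0, swap(0,0) ⇒ [3,9,1,12,0,4,2,13,7]
j=1: 9>7, skip
j=2: 1≤7, i=1, swap(1,2) ⇒ [3,1,9,12,0,4,2,13,7]
j=3: 12>7, skip
j=4: 0≤7, i=2, swap(2,4) ⇒ [3,1,0,12,9,4,2,13,7]
j=5: 4≤7, i=3, swap(3,5) ⇒ [3,1,0,4,9,12,2,13,7]
j=6: 2≤7, i=4, swap(4,6) ⇒ [3,1,0,4,2,12,9,13,7]
j=7: 13>7, skip
swap(5,8) ⇒ [3,1,0,4,2,7,9,13,12]; return 5

6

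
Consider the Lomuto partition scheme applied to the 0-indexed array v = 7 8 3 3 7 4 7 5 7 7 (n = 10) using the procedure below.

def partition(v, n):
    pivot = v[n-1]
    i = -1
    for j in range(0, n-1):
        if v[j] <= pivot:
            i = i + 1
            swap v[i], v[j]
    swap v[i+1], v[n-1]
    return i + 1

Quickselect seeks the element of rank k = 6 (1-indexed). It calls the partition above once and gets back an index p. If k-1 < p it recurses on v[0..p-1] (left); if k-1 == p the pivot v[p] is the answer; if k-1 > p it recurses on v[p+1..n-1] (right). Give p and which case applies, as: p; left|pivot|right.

8; left

pivot = v[9] = 7; i = -1
j=0: v[0]=7 ≤ 7 → i=0, swap v[0],v[0] (no change) → 7 8 3 3 7 4 7 5 7 7
j=1: v[1]=8 > 7 → no swap
j=2: v[2]=3 ≤ 7 → i=1, swap v[1],v[2] → 7 3 8 3 7 4 7 5 7 7
j=3: v[3]=3 ≤ 7 → i=2, swap v[2],v[3] → 7 3 3 8 7 4 7 5 7 7
j=4: v[4]=7 ≤ 7 → i=3, swap v[3],v[4] → 7 3 3 7 8 4 7 5 7 7
j=5: v[5]=4 ≤ 7 → i=4, swap v[4],v[5] → 7 3 3 7 4 8 7 5 7 7
j=6: v[6]=7 ≤ 7 → i=5, swap v[5],v[6] → 7 3 3 7 4 7 8 5 7 7
j=7: v[7]=5 ≤ 7 → i=6, swap v[6],v[7] → 7 3 3 7 4 7 5 8 7 7
j=8: v[8]=7 ≤ 7 → i=7, swap v[7],v[8] → 7 3 3 7 4 7 5 7 8 7
final swap v[8],v[9] → 7 3 3 7 4 7 5 7 7 8; return 8
p = 8; k-1 = 5 < 8 ⇒ left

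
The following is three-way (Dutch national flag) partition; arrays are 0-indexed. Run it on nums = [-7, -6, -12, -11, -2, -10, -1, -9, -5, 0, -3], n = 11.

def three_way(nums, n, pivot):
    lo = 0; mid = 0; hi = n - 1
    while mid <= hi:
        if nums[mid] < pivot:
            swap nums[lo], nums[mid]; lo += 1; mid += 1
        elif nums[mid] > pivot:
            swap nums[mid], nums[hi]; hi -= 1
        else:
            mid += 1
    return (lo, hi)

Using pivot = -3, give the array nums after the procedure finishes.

pivot = -3; lo=0, mid=0, hi=10
nums[mid]=-7<-3: swap nums[0],nums[0]; lo=1,mid=1 → [-7, -6, -12, -11, -2, -10, -1, -9, -5, 0, -3]
nums[mid]=-6<-3: swap nums[1],nums[1]; lo=2,mid=2 → [-7, -6, -12, -11, -2, -10, -1, -9, -5, 0, -3]
nums[mid]=-12<-3: swap nums[2],nums[2]; lo=3,mid=3 → [-7, -6, -12, -11, -2, -10, -1, -9, -5, 0, -3]
nums[mid]=-11<-3: swap nums[3],nums[3]; lo=4,mid=4 → [-7, -6, -12, -11, -2, -10, -1, -9, -5, 0, -3]
nums[mid]=-2>-3: swap nums[4],nums[10]; hi=9 → [-7, -6, -12, -11, -3, -10, -1, -9, -5, 0, -2]
nums[mid]=-3=-3: mid=5
nums[mid]=-10<-3: swap nums[4],nums[5]; lo=5,mid=6 → [-7, -6, -12, -11, -10, -3, -1, -9, -5, 0, -2]
nums[mid]=-1>-3: swap nums[6],nums[9]; hi=8 → [-7, -6, -12, -11, -10, -3, 0, -9, -5, -1, -2]
nums[mid]=0>-3: swap nums[6],nums[8]; hi=7 → [-7, -6, -12, -11, -10, -3, -5, -9, 0, -1, -2]
nums[mid]=-5<-3: swap nums[5],nums[6]; lo=6,mid=7 → [-7, -6, -12, -11, -10, -5, -3, -9, 0, -1, -2]
nums[mid]=-9<-3: swap nums[6],nums[7]; lo=7,mid=8 → [-7, -6, -12, -11, -10, -5, -9, -3, 0, -1, -2]
end: lo=7, hi=7; nums = [-7, -6, -12, -11, -10, -5, -9, -3, 0, -1, -2]

[-7, -6, -12, -11, -10, -5, -9, -3, 0, -1, -2]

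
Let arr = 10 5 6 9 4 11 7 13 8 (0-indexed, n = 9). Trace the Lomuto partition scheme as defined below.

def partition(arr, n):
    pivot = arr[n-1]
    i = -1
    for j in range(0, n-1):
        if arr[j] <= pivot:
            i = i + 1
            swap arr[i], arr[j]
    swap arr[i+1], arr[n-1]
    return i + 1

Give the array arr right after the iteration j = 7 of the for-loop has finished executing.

pivot = arr[8] = 8; i = -1
j=0: arr[0]=10 > 8 → no swap
j=1: arr[1]=5 ≤ 8 → i=0, swap arr[0],arr[1] → 5 10 6 9 4 11 7 13 8
j=2: arr[2]=6 ≤ 8 → i=1, swap arr[1],arr[2] → 5 6 10 9 4 11 7 13 8
j=3: arr[3]=9 > 8 → no swap
j=4: arr[4]=4 ≤ 8 → i=2, swap arr[2],arr[4] → 5 6 4 9 10 11 7 13 8
j=5: arr[5]=11 > 8 → no swap
j=6: arr[6]=7 ≤ 8 → i=3, swap arr[3],arr[6] → 5 6 4 7 10 11 9 13 8
j=7: arr[7]=13 > 8 → no swap
(after j=7) arr = 5 6 4 7 10 11 9 13 8

5 6 4 7 10 11 9 13 8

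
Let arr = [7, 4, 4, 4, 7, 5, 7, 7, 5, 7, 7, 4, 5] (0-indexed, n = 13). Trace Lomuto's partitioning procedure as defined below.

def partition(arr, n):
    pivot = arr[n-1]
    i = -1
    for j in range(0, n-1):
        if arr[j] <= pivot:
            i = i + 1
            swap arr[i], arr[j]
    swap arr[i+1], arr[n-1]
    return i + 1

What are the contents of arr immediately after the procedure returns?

pivot = arr[12] = 5; i = -1
j=0: arr[0]=7 > 5 → no swap
j=1: arr[1]=4 ≤ 5 → i=0, swap arr[0],arr[1] → [4, 7, 4, 4, 7, 5, 7, 7, 5, 7, 7, 4, 5]
j=2: arr[2]=4 ≤ 5 → i=1, swap arr[1],arr[2] → [4, 4, 7, 4, 7, 5, 7, 7, 5, 7, 7, 4, 5]
j=3: arr[3]=4 ≤ 5 → i=2, swap arr[2],arr[3] → [4, 4, 4, 7, 7, 5, 7, 7, 5, 7, 7, 4, 5]
j=4: arr[4]=7 > 5 → no swap
j=5: arr[5]=5 ≤ 5 → i=3, swap arr[3],arr[5] → [4, 4, 4, 5, 7, 7, 7, 7, 5, 7, 7, 4, 5]
j=6: arr[6]=7 > 5 → no swap
j=7: arr[7]=7 > 5 → no swap
j=8: arr[8]=5 ≤ 5 → i=4, swap arr[4],arr[8] → [4, 4, 4, 5, 5, 7, 7, 7, 7, 7, 7, 4, 5]
j=9: arr[9]=7 > 5 → no swap
j=10: arr[10]=7 > 5 → no swap
j=11: arr[11]=4 ≤ 5 → i=5, swap arr[5],arr[11] → [4, 4, 4, 5, 5, 4, 7, 7, 7, 7, 7, 7, 5]
final swap arr[6],arr[12] → [4, 4, 4, 5, 5, 4, 5, 7, 7, 7, 7, 7, 7]; return 6

[4, 4, 4, 5, 5, 4, 5, 7, 7, 7, 7, 7, 7]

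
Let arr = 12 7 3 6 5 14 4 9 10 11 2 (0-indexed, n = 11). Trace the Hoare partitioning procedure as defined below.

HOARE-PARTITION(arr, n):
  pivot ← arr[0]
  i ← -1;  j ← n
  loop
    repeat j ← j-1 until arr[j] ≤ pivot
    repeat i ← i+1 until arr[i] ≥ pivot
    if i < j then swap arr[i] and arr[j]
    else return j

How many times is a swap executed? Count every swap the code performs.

pivot = arr[0] = 12; i = -1, j = 11
j→10 (arr[10]=2≤12), i→0 (arr[0]=12≥12); i<j, swap → 2 7 3 6 5 14 4 9 10 11 12
j→9 (arr[9]=11≤12), i→5 (arr[5]=14≥12); i<j, swap → 2 7 3 6 5 11 4 9 10 14 12
j→8, i→9; i≥j, return j=8. arr = 2 7 3 6 5 11 4 9 10 14 12

2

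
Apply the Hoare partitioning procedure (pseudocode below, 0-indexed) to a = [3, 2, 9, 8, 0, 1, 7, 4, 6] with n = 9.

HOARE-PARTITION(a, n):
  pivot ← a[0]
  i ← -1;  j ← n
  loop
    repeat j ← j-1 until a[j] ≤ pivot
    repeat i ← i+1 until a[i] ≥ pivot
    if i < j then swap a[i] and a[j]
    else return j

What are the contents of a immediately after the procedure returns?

[1, 2, 0, 8, 9, 3, 7, 4, 6]

pivot = a[0] = 3; i = -1, j = 9
j→5 (a[5]=1≤3), i→0 (a[0]=3≥3); i<j, swap → [1, 2, 9, 8, 0, 3, 7, 4, 6]
j→4 (a[4]=0≤3), i→2 (a[2]=9≥3); i<j, swap → [1, 2, 0, 8, 9, 3, 7, 4, 6]
j→2, i→3; i≥j, return j=2. a = [1, 2, 0, 8, 9, 3, 7, 4, 6]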